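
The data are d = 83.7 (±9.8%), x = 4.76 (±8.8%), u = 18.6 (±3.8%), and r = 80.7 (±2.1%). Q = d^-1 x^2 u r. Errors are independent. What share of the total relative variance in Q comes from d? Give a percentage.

22.6%

(δQ/Q)² = (-1·δd/d)² + (2·δx/x)² + (1·δu/u)² + (1·δr/r)²
  d term: (-1×0.0980)² = 0.00960
  x term: (2×0.0880)² = 0.0310
  u term: (1×0.0380)² = 0.00144
  r term: (1×0.0210)² = 0.000441
Total = 0.0425. Share from d = 0.00960/0.0425 = 0.226.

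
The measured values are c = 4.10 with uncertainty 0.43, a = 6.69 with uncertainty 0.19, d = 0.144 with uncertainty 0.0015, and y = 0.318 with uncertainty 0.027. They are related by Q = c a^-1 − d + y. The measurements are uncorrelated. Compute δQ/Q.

Let p = c·a^-1 = 0.613. δp/p = √((1·δc/c)² + (-1·δa/a)²) = √(0.0110 + 0.000807) = 0.109, so δp = 0.0666.
Q = p − d + y: δQ = √(δp² + δd² + δy²) = √(0.00443 + 2.25e-06 + 0.000729) = 0.0719
Q = 0.787, so δQ/Q = 0.0719/0.787 = 0.0913.

0.0913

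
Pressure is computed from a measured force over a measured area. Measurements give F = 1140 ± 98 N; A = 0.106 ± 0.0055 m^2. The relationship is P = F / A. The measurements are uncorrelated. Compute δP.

1080 Pa

Each factor contributes (exponent × relative error)² to (δP/P)²:
  (1·δF/F)² = (1×0.0860)² = 0.00739;  (-1·δA/A)² = (-1×0.0519)² = 0.00269
δP/P = √(0.0101) = 0.100
P = 10800 Pa, so δP = 0.100 × 10800 = 1080 Pa.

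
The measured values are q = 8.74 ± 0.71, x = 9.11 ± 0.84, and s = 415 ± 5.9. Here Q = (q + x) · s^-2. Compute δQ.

7.03e-06

Let u = q + x = 17.9. δu = √(δq² + δx²) = √(0.504 + 0.706) = 1.10, so δu/u = 0.0616.
Q is then a monomial in u, s:
δQ/Q = √((δu/u)² + (-2·δs/s)²) = √(0.00380 + 0.000808) = 0.0679
Q = 0.000104, so δQ = 0.0679 × 0.000104 = 7.03e-06.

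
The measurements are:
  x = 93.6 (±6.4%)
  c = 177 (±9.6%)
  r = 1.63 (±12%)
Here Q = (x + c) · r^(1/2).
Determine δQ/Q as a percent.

8.96%

Let u = x + c = 271. δu = √(δx² + δc²) = √(35.9 + 289) = 18.0, so δu/u = 0.0666.
Q is then a monomial in u, r:
δQ/Q = √((δu/u)² + (½·δr/r)²) = √(0.00443 + 0.00360) = 0.0896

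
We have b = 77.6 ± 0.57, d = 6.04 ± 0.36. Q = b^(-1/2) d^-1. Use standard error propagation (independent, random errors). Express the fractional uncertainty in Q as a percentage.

5.97%

Products/powers → add relative errors in quadrature, weighted by exponent:
  (−½·δb/b)² = (-0.5×0.00735)² = 1.35e-05;  (-1·δd/d)² = (-1×0.0596)² = 0.00355
δQ/Q = √(0.00357) = 0.0597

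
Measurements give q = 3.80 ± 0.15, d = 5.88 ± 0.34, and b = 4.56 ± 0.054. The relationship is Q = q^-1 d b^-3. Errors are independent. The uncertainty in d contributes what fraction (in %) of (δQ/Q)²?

(δQ/Q)² = (-1·δq/q)² + (1·δd/d)² + (-3·δb/b)²
  q term: (-1×0.0395)² = 0.00156
  d term: (1×0.0578)² = 0.00334
  b term: (-3×0.0118)² = 0.00126
Total = 0.00616. Share from d = 0.00334/0.00616 = 0.542.

54.2%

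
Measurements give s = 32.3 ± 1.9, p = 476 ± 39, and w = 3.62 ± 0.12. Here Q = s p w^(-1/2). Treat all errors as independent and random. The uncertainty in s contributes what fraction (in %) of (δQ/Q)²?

33.1%

(δQ/Q)² = (1·δs/s)² + (1·δp/p)² + (−½·δw/w)²
  s term: (1×0.0588)² = 0.00346
  p term: (1×0.0819)² = 0.00671
  w term: (-0.5×0.0331)² = 0.000275
Total = 0.0104. Share from s = 0.00346/0.0104 = 0.331.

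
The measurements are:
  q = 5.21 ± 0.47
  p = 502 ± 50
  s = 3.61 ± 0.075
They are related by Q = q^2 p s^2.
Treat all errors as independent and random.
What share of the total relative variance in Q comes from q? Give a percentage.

(δQ/Q)² = (2·δq/q)² + (1·δp/p)² + (2·δs/s)²
  q term: (2×0.0902)² = 0.0326
  p term: (1×0.0996)² = 0.00992
  s term: (2×0.0208)² = 0.00173
Total = 0.0442. Share from q = 0.0326/0.0442 = 0.736.

73.6%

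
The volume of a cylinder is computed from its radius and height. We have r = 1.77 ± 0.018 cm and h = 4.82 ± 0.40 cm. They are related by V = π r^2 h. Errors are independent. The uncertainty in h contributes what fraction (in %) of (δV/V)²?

(δV/V)² = (2·δr/r)² + (1·δh/h)²
  r term: (2×0.0102)² = 0.000414
  h term: (1×0.0830)² = 0.00689
Total = 0.00730. Share from h = 0.00689/0.00730 = 0.943.

94.3%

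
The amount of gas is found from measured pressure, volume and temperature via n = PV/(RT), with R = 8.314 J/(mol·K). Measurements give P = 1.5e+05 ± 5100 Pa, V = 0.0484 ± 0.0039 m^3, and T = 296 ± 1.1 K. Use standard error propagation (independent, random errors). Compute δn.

For a monomial n ∝ P, V, T^-1, fractional errors add in quadrature:
  (1·δP/P)² = (1×0.0340)² = 0.00116;  (1·δV/V)² = (1×0.0806)² = 0.00649;  (-1·δT/T)² = (-1×0.00372)² = 1.38e-05
δn/n = √(0.00766) = 0.0875
n = 2.95 mol, so δn = 0.0875 × 2.95 = 0.258 mol.

0.258 mol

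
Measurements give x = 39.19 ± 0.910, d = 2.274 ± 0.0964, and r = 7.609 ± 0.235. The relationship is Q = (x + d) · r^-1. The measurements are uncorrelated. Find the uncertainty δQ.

Let u = x + d = 41.46. δu = √(δx² + δd²) = √(0.828 + 0.00929) = 0.915, so δu/u = 0.0221.
Q is then a monomial in u, r:
δQ/Q = √((δu/u)² + (-1·δr/r)²) = √(0.000487 + 0.000954) = 0.0380
Q = 5.449, so δQ = 0.0380 × 5.449 = 0.207.

0.207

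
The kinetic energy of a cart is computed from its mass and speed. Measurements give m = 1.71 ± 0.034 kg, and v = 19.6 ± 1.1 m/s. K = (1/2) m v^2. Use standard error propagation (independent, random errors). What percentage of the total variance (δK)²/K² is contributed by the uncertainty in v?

(δK/K)² = (1·δm/m)² + (2·δv/v)²
  m term: (1×0.0199)² = 0.000395
  v term: (2×0.0561)² = 0.0126
Total = 0.0130. Share from v = 0.0126/0.0130 = 0.970.

97.0%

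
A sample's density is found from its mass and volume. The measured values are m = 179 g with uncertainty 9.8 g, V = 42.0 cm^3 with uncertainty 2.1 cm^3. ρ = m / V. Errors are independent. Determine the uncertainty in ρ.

0.316 g/cm^3

Since ρ is a product/quotient, work with relative uncertainties:
  (1·δm/m)² = (1×0.0547)² = 0.00300;  (-1·δV/V)² = (-1×0.0500)² = 0.00250
δρ/ρ = √(0.00550) = 0.0741
ρ = 4.26 g/cm^3, so δρ = 0.0741 × 4.26 = 0.316 g/cm^3.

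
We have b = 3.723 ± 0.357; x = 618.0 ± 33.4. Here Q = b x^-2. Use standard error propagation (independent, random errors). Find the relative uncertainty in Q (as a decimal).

Products/powers → add relative errors in quadrature, weighted by exponent:
  (1·δb/b)² = (1×0.0959)² = 0.00919;  (-2·δx/x)² = (-2×0.0540)² = 0.0117
δQ/Q = √(0.0209) = 0.144

0.144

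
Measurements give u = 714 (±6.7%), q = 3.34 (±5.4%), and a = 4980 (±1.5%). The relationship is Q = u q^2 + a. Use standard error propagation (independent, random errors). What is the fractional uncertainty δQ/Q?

0.0784

Let p = u·q^2 = 7970. δp/p = √((1·δu/u)² + (2·δq/q)²) = √(0.00449 + 0.0117) = 0.127, so δp = 1010.
Q = p + a: δQ = √(δp² + δa²) = √(1.02e+06 + 5580) = 1020
Q = 12900, so δQ/Q = 1020/12900 = 0.0784.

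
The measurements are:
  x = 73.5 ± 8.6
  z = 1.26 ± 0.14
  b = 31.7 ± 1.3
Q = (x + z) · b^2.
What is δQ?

10600

Let u = x + z = 74.8. δu = √(δx² + δz²) = √(74.0 + 0.0196) = 8.60, so δu/u = 0.115.
Q is then a monomial in u, b:
δQ/Q = √((δu/u)² + (2·δb/b)²) = √(0.0132 + 0.00673) = 0.141
Q = 75100, so δQ = 0.141 × 75100 = 10600.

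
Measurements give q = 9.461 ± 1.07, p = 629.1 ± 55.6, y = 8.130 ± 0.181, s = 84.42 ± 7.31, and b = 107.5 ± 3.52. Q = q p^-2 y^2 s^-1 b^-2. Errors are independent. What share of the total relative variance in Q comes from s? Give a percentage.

13.0%

(δQ/Q)² = (1·δq/q)² + (-2·δp/p)² + (2·δy/y)² + (-1·δs/s)² + (-2·δb/b)²
  q term: (1×0.113)² = 0.0128
  p term: (-2×0.0884)² = 0.0312
  y term: (2×0.0223)² = 0.00198
  s term: (-1×0.0866)² = 0.00750
  b term: (-2×0.0327)² = 0.00429
Total = 0.0578. Share from s = 0.00750/0.0578 = 0.130.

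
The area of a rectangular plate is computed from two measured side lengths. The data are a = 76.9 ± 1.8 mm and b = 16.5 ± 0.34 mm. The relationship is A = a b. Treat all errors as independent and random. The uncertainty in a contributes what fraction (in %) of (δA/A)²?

56.3%

(δA/A)² = (1·δa/a)² + (1·δb/b)²
  a term: (1×0.0234)² = 0.000548
  b term: (1×0.0206)² = 0.000425
Total = 0.000972. Share from a = 0.000548/0.000972 = 0.563.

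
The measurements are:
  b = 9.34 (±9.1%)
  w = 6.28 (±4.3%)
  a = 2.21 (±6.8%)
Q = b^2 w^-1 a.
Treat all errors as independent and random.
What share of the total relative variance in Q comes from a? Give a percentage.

(δQ/Q)² = (2·δb/b)² + (-1·δw/w)² + (1·δa/a)²
  b term: (2×0.0910)² = 0.0331
  w term: (-1×0.0430)² = 0.00185
  a term: (1×0.0680)² = 0.00462
Total = 0.0396. Share from a = 0.00462/0.0396 = 0.117.

11.7%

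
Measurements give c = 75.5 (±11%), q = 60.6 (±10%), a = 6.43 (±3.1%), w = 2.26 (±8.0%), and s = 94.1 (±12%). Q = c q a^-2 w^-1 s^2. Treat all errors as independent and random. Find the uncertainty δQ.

Since Q is a product/quotient, work with relative uncertainties:
  (1·δc/c)² = (1×0.110)² = 0.0121;  (1·δq/q)² = (1×0.100)² = 0.0100;  (-2·δa/a)² = (-2×0.0310)² = 0.00384;  (-1·δw/w)² = (-1×0.0800)² = 0.00640;  (2·δs/s)² = (2×0.120)² = 0.0576
δQ/Q = √(0.0899) = 0.300
Q = 4.34e+05, so δQ = 0.300 × 4.34e+05 = 1.3e+05.

1.3e+05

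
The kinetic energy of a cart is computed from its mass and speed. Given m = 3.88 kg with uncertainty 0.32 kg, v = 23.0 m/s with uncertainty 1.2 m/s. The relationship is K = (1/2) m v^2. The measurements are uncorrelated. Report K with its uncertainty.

1030 ± 136 J

K is a product of powers, so relative uncertainties combine in quadrature:
  (1·δm/m)² = (1×0.0825)² = 0.00680;  (2·δv/v)² = (2×0.0522)² = 0.0109
δK/K = √(0.0177) = 0.133
K = 1030 J, so δK = 0.133 × 1030 = 136 J.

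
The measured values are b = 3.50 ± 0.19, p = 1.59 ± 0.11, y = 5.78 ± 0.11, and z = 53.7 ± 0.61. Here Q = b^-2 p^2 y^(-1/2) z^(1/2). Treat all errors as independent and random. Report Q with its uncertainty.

Each factor contributes (exponent × relative error)² to (δQ/Q)²:
  (-2·δb/b)² = (-2×0.0543)² = 0.0118;  (2·δp/p)² = (2×0.0692)² = 0.0191;  (−½·δy/y)² = (-0.5×0.0190)² = 9.05e-05;  (½·δz/z)² = (0.5×0.0114)² = 3.23e-05
δQ/Q = √(0.0311) = 0.176
Q = 0.629, so δQ = 0.176 × 0.629 = 0.111.

0.629 ± 0.111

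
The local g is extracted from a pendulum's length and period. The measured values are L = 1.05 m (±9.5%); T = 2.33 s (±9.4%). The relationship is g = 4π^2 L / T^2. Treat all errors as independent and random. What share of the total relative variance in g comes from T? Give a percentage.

(δg/g)² = (1·δL/L)² + (-2·δT/T)²
  L term: (1×0.0950)² = 0.00903
  T term: (-2×0.0940)² = 0.0353
Total = 0.0444. Share from T = 0.0353/0.0444 = 0.797.

79.7%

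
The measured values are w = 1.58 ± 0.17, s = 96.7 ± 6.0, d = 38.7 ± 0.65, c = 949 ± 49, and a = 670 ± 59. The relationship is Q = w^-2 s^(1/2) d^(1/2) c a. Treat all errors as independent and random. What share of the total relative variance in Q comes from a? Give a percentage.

13.4%

(δQ/Q)² = (-2·δw/w)² + (½·δs/s)² + (½·δd/d)² + (1·δc/c)² + (1·δa/a)²
  w term: (-2×0.108)² = 0.0463
  s term: (0.5×0.0620)² = 0.000962
  d term: (0.5×0.0168)² = 7.05e-05
  c term: (1×0.0516)² = 0.00267
  a term: (1×0.0881)² = 0.00775
Total = 0.0578. Share from a = 0.00775/0.0578 = 0.134.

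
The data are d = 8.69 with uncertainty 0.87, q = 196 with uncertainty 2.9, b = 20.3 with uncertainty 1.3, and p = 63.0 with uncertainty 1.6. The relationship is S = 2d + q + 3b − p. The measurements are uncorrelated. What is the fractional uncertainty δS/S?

0.0256

S is a linear combination, so absolute uncertainties add in quadrature:
  (2·δd)² = 3.03;  (δq)² = 8.41;  (3·δb)² = 15.2;  (δp)² = 2.56
δS = √(29.2) = 5.40
S = 211, so δS/S = 5.40/211 = 0.0256.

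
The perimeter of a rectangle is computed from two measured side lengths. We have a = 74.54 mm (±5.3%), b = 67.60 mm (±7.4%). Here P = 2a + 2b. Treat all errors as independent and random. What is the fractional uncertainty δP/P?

0.0448

Each term contributes (cᵢ δxᵢ)² to (δP)²:
  (2·δa)² = 62.4;  (2·δb)² = 100
δP = √(163) = 12.7 mm
P = 284.3 mm, so δP/P = 12.7/284.3 = 0.0448.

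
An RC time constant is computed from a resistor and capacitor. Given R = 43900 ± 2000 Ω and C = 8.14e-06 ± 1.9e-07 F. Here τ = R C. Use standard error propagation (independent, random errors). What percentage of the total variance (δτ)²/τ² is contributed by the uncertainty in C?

20.8%

(δτ/τ)² = (1·δR/R)² + (1·δC/C)²
  R term: (1×0.0456)² = 0.00208
  C term: (1×0.0233)² = 0.000545
Total = 0.00262. Share from C = 0.000545/0.00262 = 0.208.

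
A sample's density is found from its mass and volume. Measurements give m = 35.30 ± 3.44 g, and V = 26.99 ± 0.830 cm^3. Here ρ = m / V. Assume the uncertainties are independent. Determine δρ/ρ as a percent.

Since ρ is a product/quotient, work with relative uncertainties:
  (1·δm/m)² = (1×0.0975)² = 0.00950;  (-1·δV/V)² = (-1×0.0308)² = 0.000946
δρ/ρ = √(0.0104) = 0.102

10.2%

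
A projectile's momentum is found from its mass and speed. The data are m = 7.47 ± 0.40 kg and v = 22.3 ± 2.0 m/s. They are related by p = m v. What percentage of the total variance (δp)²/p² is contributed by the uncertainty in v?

(δp/p)² = (1·δm/m)² + (1·δv/v)²
  m term: (1×0.0535)² = 0.00287
  v term: (1×0.0897)² = 0.00804
Total = 0.0109. Share from v = 0.00804/0.0109 = 0.737.

73.7%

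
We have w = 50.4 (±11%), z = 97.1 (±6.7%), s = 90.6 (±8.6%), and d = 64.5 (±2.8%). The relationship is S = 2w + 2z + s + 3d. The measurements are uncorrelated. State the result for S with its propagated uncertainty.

Sums and differences: (δS)² = Σ (cᵢ δxᵢ)².
  (2·δw)² = 123;  (2·δz)² = 169;  (δs)² = 60.7;  (3·δd)² = 29.4
δS = √(382) = 19.6
S = 579.

579 ± 19.6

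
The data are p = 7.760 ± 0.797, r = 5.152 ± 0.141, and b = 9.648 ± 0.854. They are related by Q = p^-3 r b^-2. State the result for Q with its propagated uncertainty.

(1.184 ± 0.422) × 10^-4

Q is a product of powers, so relative uncertainties combine in quadrature:
  (-3·δp/p)² = (-3×0.103)² = 0.0949;  (1·δr/r)² = (1×0.0274)² = 0.000749;  (-2·δb/b)² = (-2×0.0885)² = 0.0313
δQ/Q = √(0.127) = 0.356
Q = 0.0001184, so δQ = 0.356 × 0.0001184 = 4.22e-05.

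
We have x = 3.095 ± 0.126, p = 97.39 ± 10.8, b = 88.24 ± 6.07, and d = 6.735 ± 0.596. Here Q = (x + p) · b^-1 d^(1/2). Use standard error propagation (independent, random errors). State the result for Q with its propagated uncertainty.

2.955 ± 0.399

Let u = x + p = 100.5. δu = √(δx² + δp²) = √(0.0159 + 117) = 10.8, so δu/u = 0.107.
Q is then a monomial in u, b, d:
δQ/Q = √((δu/u)² + (-1·δb/b)² + (½·δd/d)²) = √(0.0116 + 0.00473 + 0.00196) = 0.135
Q = 2.955, so δQ = 0.135 × 2.955 = 0.399.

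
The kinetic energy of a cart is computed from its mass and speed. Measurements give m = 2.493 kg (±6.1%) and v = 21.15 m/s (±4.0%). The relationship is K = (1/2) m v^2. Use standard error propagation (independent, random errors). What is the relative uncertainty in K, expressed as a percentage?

Products/powers → add relative errors in quadrature, weighted by exponent:
  (1·δm/m)² = (1×0.0610)² = 0.00372;  (2·δv/v)² = (2×0.0400)² = 0.00640
δK/K = √(0.0101) = 0.101

10.1%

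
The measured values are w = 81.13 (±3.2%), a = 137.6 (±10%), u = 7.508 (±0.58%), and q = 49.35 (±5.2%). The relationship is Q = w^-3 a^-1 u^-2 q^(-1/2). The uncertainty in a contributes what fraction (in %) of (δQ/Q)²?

49.9%

(δQ/Q)² = (-3·δw/w)² + (-1·δa/a)² + (-2·δu/u)² + (−½·δq/q)²
  w term: (-3×0.0320)² = 0.00922
  a term: (-1×0.100)² = 0.0100
  u term: (-2×0.00580)² = 0.000135
  q term: (-0.5×0.0520)² = 0.000676
Total = 0.0200. Share from a = 0.0100/0.0200 = 0.499.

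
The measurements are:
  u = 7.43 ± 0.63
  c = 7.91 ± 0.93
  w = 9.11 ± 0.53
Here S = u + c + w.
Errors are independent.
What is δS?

1.24

Sums and differences: (δS)² = Σ (cᵢ δxᵢ)².
  (δu)² = 0.397;  (δc)² = 0.865;  (δw)² = 0.281
δS = √(1.54) = 1.24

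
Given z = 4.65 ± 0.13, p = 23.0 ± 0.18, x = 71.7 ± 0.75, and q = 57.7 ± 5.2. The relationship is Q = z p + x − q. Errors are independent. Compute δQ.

6.10

Let w = z·p = 107. δw/w = √((1·δz/z)² + (1·δp/p)²) = √(0.000782 + 6.12e-05) = 0.0290, so δw = 3.10.
Q = w + x − q: δQ = √(δw² + δx² + δq²) = √(9.64 + 0.562 + 27.0) = 6.10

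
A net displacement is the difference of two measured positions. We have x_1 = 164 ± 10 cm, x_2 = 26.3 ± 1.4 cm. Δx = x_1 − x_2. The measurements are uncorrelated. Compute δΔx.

10.1 cm

Absolute uncertainties add in quadrature for a linear combination:
  (δx_1)² = 100;  (δx_2)² = 1.96
δΔx = √(102) = 10.1 cm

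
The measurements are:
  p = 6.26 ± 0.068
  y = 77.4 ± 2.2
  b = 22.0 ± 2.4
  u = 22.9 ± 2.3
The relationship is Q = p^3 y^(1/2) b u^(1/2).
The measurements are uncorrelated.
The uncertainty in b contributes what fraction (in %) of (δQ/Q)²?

75.9%

(δQ/Q)² = (3·δp/p)² + (½·δy/y)² + (1·δb/b)² + (½·δu/u)²
  p term: (3×0.0109)² = 0.00106
  y term: (0.5×0.0284)² = 0.000202
  b term: (1×0.109)² = 0.0119
  u term: (0.5×0.100)² = 0.00252
Total = 0.0157. Share from b = 0.0119/0.0157 = 0.759.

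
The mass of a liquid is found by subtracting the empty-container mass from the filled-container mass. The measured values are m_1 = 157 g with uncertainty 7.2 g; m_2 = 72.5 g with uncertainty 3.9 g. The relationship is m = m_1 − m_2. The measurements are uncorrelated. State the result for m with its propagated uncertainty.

Absolute uncertainties add in quadrature for a linear combination:
  (δm_1)² = 51.8;  (δm_2)² = 15.2
δm = √(67.0) = 8.19 g
m = 84.5 g.

84.5 ± 8.19 g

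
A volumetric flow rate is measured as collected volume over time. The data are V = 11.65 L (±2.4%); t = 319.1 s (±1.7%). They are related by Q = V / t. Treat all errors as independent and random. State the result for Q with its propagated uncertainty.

0.03651 ± 0.00107 L/s

For a monomial Q ∝ V, t^-1, fractional errors add in quadrature:
  (1·δV/V)² = (1×0.0240)² = 0.000576;  (-1·δt/t)² = (-1×0.0170)² = 0.000289
δQ/Q = √(0.000865) = 0.0294
Q = 0.03651 L/s, so δQ = 0.0294 × 0.03651 = 0.00107 L/s.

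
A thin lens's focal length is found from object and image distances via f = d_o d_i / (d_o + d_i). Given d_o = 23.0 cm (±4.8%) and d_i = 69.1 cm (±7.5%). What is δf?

∂f/∂d_o = (d_i/(d_o+d_i))² = 0.563;  ∂f/∂d_i = (d_o/(d_o+d_i))² = 0.0624
δf = √((∂f/∂d_o · δd_o)² + (∂f/∂d_i · δd_i)²) = √(0.386 + 0.104) = 0.700 cm

0.700 cm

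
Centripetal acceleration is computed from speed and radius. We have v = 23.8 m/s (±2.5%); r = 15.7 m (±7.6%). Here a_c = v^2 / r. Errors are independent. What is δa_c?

Relative error in a monomial: (δa_c/a_c)² = Σ (nᵢ · δxᵢ/xᵢ)².
  (2·δv/v)² = (2×0.0250)² = 0.00250;  (-1·δr/r)² = (-1×0.0760)² = 0.00578
δa_c/a_c = √(0.00828) = 0.0910
a_c = 36.1 m/s^2, so δa_c = 0.0910 × 36.1 = 3.28 m/s^2.

3.28 m/s^2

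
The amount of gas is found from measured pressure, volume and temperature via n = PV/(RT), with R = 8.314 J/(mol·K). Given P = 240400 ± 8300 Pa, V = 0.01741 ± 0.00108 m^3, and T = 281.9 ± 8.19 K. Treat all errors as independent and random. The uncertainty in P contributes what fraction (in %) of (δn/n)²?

(δn/n)² = (1·δP/P)² + (1·δV/V)² + (-1·δT/T)²
  P term: (1×0.0345)² = 0.00119
  V term: (1×0.0620)² = 0.00385
  T term: (-1×0.0291)² = 0.000844
Total = 0.00588. Share from P = 0.00119/0.00588 = 0.203.

20.3%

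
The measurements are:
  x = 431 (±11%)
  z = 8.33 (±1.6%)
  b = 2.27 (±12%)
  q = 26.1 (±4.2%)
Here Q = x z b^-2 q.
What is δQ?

Products/powers → add relative errors in quadrature, weighted by exponent:
  (1·δx/x)² = (1×0.110)² = 0.0121;  (1·δz/z)² = (1×0.0160)² = 0.000256;  (-2·δb/b)² = (-2×0.120)² = 0.0576;  (1·δq/q)² = (1×0.0420)² = 0.00176
δQ/Q = √(0.0717) = 0.268
Q = 18200, so δQ = 0.268 × 18200 = 4870.

4870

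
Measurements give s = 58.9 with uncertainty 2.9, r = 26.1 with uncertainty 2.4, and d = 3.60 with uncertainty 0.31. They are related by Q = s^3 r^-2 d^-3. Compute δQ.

2.25

Relative error in a monomial: (δQ/Q)² = Σ (nᵢ · δxᵢ/xᵢ)².
  (3·δs/s)² = (3×0.0492)² = 0.0218;  (-2·δr/r)² = (-2×0.0920)² = 0.0338;  (-3·δd/d)² = (-3×0.0861)² = 0.0667
δQ/Q = √(0.122) = 0.350
Q = 6.43, so δQ = 0.350 × 6.43 = 2.25.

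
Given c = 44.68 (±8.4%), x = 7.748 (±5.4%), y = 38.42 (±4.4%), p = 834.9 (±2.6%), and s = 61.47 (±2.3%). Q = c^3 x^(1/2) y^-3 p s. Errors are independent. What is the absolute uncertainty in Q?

64700

Products/powers → add relative errors in quadrature, weighted by exponent:
  (3·δc/c)² = (3×0.0840)² = 0.0635;  (½·δx/x)² = (0.5×0.0540)² = 0.000729;  (-3·δy/y)² = (-3×0.0440)² = 0.0174;  (1·δp/p)² = (1×0.0260)² = 0.000676;  (1·δs/s)² = (1×0.0230)² = 0.000529
δQ/Q = √(0.0829) = 0.288
Q = 224700, so δQ = 0.288 × 224700 = 64700.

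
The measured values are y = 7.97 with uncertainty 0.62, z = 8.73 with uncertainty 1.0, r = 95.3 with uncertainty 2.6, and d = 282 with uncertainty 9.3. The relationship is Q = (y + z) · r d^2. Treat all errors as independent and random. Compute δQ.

Let u = y + z = 16.7. δu = √(δy² + δz²) = √(0.384 + 1.00) = 1.18, so δu/u = 0.0705.
Q is then a monomial in u, r, d:
δQ/Q = √((δu/u)² + (1·δr/r)² + (2·δd/d)²) = √(0.00496 + 0.000744 + 0.00435) = 0.100
Q = 1.27e+08, so δQ = 0.100 × 1.27e+08 = 1.27e+07.

1.27e+07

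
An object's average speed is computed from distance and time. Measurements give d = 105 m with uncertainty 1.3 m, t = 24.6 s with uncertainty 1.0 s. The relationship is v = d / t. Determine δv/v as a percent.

v is a product of powers, so relative uncertainties combine in quadrature:
  (1·δd/d)² = (1×0.0124)² = 0.000153;  (-1·δt/t)² = (-1×0.0407)² = 0.00165
δv/v = √(0.00181) = 0.0425

4.25%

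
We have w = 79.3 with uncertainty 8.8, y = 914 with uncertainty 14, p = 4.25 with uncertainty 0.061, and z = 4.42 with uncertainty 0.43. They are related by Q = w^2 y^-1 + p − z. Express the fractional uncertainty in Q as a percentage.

Let h = w^2·y^-1 = 6.88. δh/h = √((2·δw/w)² + (-1·δy/y)²) = √(0.0493 + 0.000235) = 0.222, so δh = 1.53.
Q = h + p − z: δQ = √(δh² + δp² + δz²) = √(2.34 + 0.00372 + 0.185) = 1.59
Q = 6.71, so δQ/Q = 1.59/6.71 = 0.237.

23.7%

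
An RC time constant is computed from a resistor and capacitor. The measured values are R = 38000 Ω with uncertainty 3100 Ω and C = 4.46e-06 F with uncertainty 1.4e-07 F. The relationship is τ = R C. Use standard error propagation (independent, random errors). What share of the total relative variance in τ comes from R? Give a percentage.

87.1%

(δτ/τ)² = (1·δR/R)² + (1·δC/C)²
  R term: (1×0.0816)² = 0.00666
  C term: (1×0.0314)² = 0.000985
Total = 0.00764. Share from R = 0.00666/0.00764 = 0.871.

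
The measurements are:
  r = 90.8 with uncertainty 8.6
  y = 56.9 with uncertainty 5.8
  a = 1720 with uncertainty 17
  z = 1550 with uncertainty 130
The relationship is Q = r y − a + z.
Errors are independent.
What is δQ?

731

Let p = r·y = 5170. δp/p = √((1·δr/r)² + (1·δy/y)²) = √(0.00897 + 0.0104) = 0.139, so δp = 719.
Q = p − a + z: δQ = √(δp² + δa² + δz²) = √(5.17e+05 + 289 + 16900) = 731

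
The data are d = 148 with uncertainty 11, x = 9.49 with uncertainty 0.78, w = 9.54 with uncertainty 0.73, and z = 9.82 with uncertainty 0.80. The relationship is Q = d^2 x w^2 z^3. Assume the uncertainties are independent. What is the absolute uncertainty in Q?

6e+09

Q is a product of powers, so relative uncertainties combine in quadrature:
  (2·δd/d)² = (2×0.0743)² = 0.0221;  (1·δx/x)² = (1×0.0822)² = 0.00676;  (2·δw/w)² = (2×0.0765)² = 0.0234;  (3·δz/z)² = (3×0.0815)² = 0.0597
δQ/Q = √(0.112) = 0.335
Q = 1.79e+10, so δQ = 0.335 × 1.79e+10 = 6e+09.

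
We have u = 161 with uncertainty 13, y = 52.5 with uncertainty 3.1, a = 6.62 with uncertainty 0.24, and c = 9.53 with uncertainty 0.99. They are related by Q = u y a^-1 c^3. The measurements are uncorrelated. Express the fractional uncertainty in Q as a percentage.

32.9%

For a monomial Q ∝ u, y, a^-1, c^3, fractional errors add in quadrature:
  (1·δu/u)² = (1×0.0807)² = 0.00652;  (1·δy/y)² = (1×0.0590)² = 0.00349;  (-1·δa/a)² = (-1×0.0363)² = 0.00131;  (3·δc/c)² = (3×0.104)² = 0.0971
δQ/Q = √(0.108) = 0.329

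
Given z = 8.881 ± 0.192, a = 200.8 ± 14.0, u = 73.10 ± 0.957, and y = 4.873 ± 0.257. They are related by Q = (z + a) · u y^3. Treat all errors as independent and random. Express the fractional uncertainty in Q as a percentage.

17.2%

Let w = z + a = 209.7. δw = √(δz² + δa²) = √(0.0369 + 196) = 14.0, so δw/w = 0.0668.
Q is then a monomial in w, u, y:
δQ/Q = √((δw/w)² + (1·δu/u)² + (3·δy/y)²) = √(0.00446 + 0.000171 + 0.0250) = 0.172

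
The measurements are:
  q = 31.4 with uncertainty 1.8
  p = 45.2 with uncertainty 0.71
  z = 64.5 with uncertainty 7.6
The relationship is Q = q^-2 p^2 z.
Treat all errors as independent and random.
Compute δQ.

22.4

Products/powers → add relative errors in quadrature, weighted by exponent:
  (-2·δq/q)² = (-2×0.0573)² = 0.0131;  (2·δp/p)² = (2×0.0157)² = 0.000987;  (1·δz/z)² = (1×0.118)² = 0.0139
δQ/Q = √(0.0280) = 0.167
Q = 134, so δQ = 0.167 × 134 = 22.4.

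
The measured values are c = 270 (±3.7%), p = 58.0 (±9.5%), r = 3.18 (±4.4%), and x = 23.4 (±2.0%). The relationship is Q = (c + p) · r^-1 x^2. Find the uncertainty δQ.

3890

Let u = c + p = 328. δu = √(δc² + δp²) = √(99.8 + 30.4) = 11.4, so δu/u = 0.0348.
Q is then a monomial in u, r, x:
δQ/Q = √((δu/u)² + (-1·δr/r)² + (2·δx/x)²) = √(0.00121 + 0.00194 + 0.00160) = 0.0689
Q = 56500, so δQ = 0.0689 × 56500 = 3890.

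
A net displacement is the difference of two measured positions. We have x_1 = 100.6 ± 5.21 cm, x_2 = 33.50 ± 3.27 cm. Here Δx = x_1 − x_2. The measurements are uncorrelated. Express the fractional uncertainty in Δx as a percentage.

Absolute uncertainties add in quadrature for a linear combination:
  (δx_1)² = 27.1;  (δx_2)² = 10.7
δΔx = √(37.8) = 6.15 cm
Δx = 67.10 cm, so δΔx/Δx = 6.15/67.10 = 0.0917.

9.17%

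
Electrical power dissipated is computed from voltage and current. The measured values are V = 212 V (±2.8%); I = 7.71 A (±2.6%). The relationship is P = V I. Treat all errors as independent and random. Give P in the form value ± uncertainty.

P is a product of powers, so relative uncertainties combine in quadrature:
  (1·δV/V)² = (1×0.0280)² = 0.000784;  (1·δI/I)² = (1×0.0260)² = 0.000676
δP/P = √(0.00146) = 0.0382
P = 1630 W, so δP = 0.0382 × 1630 = 62.5 W.

1630 ± 62.5 W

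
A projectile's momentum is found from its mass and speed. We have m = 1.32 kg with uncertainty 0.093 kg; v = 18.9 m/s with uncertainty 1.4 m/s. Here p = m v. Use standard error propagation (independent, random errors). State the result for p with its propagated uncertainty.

24.9 ± 2.55 kg·m/s

Products/powers → add relative errors in quadrature, weighted by exponent:
  (1·δm/m)² = (1×0.0705)² = 0.00496;  (1·δv/v)² = (1×0.0741)² = 0.00549
δp/p = √(0.0105) = 0.102
p = 24.9 kg·m/s, so δp = 0.102 × 24.9 = 2.55 kg·m/s.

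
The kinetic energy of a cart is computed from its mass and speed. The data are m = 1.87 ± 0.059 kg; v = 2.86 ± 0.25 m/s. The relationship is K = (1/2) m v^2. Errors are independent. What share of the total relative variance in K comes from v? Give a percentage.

(δK/K)² = (1·δm/m)² + (2·δv/v)²
  m term: (1×0.0316)² = 0.000995
  v term: (2×0.0874)² = 0.0306
Total = 0.0316. Share from v = 0.0306/0.0316 = 0.968.

96.8%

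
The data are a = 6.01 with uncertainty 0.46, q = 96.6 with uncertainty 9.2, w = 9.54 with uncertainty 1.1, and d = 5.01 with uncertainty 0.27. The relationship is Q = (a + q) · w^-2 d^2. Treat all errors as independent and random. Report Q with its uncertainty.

28.3 ± 7.64

Let u = a + q = 103. δu = √(δa² + δq²) = √(0.212 + 84.6) = 9.21, so δu/u = 0.0898.
Q is then a monomial in u, w, d:
δQ/Q = √((δu/u)² + (-2·δw/w)² + (2·δd/d)²) = √(0.00806 + 0.0532 + 0.0116) = 0.270
Q = 28.3, so δQ = 0.270 × 28.3 = 7.64.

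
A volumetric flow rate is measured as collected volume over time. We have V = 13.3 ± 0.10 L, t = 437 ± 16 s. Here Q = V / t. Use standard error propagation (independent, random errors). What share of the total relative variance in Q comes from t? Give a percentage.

96.0%

(δQ/Q)² = (1·δV/V)² + (-1·δt/t)²
  V term: (1×0.00752)² = 5.65e-05
  t term: (-1×0.0366)² = 0.00134
Total = 0.00140. Share from t = 0.00134/0.00140 = 0.960.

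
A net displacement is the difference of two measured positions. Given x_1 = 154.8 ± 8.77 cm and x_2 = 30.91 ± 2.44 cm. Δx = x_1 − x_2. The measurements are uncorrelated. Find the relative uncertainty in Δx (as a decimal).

Δx is a linear combination, so absolute uncertainties add in quadrature:
  (δx_1)² = 76.9;  (δx_2)² = 5.95
δΔx = √(82.9) = 9.10 cm
Δx = 123.9 cm, so δΔx/Δx = 9.10/123.9 = 0.0735.

0.0735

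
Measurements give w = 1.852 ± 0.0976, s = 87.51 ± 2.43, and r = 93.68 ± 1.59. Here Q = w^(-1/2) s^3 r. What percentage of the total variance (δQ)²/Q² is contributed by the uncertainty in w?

(δQ/Q)² = (−½·δw/w)² + (3·δs/s)² + (1·δr/r)²
  w term: (-0.5×0.0527)² = 0.000694
  s term: (3×0.0278)² = 0.00694
  r term: (1×0.0170)² = 0.000288
Total = 0.00792. Share from w = 0.000694/0.00792 = 0.0876.

8.76%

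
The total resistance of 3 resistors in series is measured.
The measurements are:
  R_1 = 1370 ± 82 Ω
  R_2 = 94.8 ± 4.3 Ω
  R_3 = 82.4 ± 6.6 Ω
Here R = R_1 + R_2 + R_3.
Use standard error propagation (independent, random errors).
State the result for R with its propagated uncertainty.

For a sum/difference, combine absolute errors in quadrature:
  (δR_1)² = 6720;  (δR_2)² = 18.5;  (δR_3)² = 43.6
δR = √(6790) = 82.4 Ω
R = 1550 Ω.

1550 ± 82.4 Ω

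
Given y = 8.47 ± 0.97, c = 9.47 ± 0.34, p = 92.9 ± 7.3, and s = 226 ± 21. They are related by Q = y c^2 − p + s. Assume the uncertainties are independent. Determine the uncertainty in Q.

Let w = y·c^2 = 760. δw/w = √((1·δy/y)² + (2·δc/c)²) = √(0.0131 + 0.00516) = 0.135, so δw = 103.
Q = w − p + s: δQ = √(δw² + δp² + δs²) = √(10500 + 53.3 + 441) = 105

105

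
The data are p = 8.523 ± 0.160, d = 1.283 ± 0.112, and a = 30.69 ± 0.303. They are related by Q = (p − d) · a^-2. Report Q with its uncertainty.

Let u = p − d = 7.240. δu = √(δp² + δd²) = √(0.0256 + 0.0125) = 0.195, so δu/u = 0.0270.
Q is then a monomial in u, a:
δQ/Q = √((δu/u)² + (-2·δa/a)²) = √(0.000728 + 0.000390) = 0.0334
Q = 0.007687, so δQ = 0.0334 × 0.007687 = 0.000257.

0.007687 ± 0.000257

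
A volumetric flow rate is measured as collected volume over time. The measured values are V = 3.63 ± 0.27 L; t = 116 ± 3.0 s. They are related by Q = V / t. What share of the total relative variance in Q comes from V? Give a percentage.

89.2%

(δQ/Q)² = (1·δV/V)² + (-1·δt/t)²
  V term: (1×0.0744)² = 0.00553
  t term: (-1×0.0259)² = 0.000669
Total = 0.00620. Share from V = 0.00553/0.00620 = 0.892.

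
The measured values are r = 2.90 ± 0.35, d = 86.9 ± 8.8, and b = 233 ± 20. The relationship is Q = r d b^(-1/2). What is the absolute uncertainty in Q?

For a monomial Q ∝ r, d, b^(-1/2), fractional errors add in quadrature:
  (1·δr/r)² = (1×0.121)² = 0.0146;  (1·δd/d)² = (1×0.101)² = 0.0103;  (−½·δb/b)² = (-0.5×0.0858)² = 0.00184
δQ/Q = √(0.0267) = 0.163
Q = 16.5, so δQ = 0.163 × 16.5 = 2.70.

2.70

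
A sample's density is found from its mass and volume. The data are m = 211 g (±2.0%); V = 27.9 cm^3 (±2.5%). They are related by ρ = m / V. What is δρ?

Since ρ is a product/quotient, work with relative uncertainties:
  (1·δm/m)² = (1×0.0200)² = 0.000400;  (-1·δV/V)² = (-1×0.0250)² = 0.000625
δρ/ρ = √(0.00103) = 0.0320
ρ = 7.56 g/cm^3, so δρ = 0.0320 × 7.56 = 0.242 g/cm^3.

0.242 g/cm^3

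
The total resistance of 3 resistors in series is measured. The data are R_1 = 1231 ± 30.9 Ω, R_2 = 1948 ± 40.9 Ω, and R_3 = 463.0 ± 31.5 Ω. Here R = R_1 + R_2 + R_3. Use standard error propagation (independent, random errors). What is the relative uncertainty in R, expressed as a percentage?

1.65%

Each term contributes (cᵢ δxᵢ)² to (δR)²:
  (δR_1)² = 955;  (δR_2)² = 1670;  (δR_3)² = 992
δR = √(3620) = 60.2 Ω
R = 3642 Ω, so δR/R = 60.2/3642 = 0.0165.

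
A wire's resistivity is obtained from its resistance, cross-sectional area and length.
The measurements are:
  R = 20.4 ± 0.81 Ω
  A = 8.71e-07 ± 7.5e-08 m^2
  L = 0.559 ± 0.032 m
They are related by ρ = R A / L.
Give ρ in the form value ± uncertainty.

(3.18 ± 0.352) × 10^-5 Ω·m

Products/powers → add relative errors in quadrature, weighted by exponent:
  (1·δR/R)² = (1×0.0397)² = 0.00158;  (1·δA/A)² = (1×0.0861)² = 0.00741;  (-1·δL/L)² = (-1×0.0572)² = 0.00328
δρ/ρ = √(0.0123) = 0.111
ρ = 3.18e-05 Ω·m, so δρ = 0.111 × 3.18e-05 = 3.52e-06 Ω·m.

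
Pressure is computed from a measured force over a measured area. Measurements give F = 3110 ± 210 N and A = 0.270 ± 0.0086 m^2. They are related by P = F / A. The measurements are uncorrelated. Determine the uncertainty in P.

Since P is a product/quotient, work with relative uncertainties:
  (1·δF/F)² = (1×0.0675)² = 0.00456;  (-1·δA/A)² = (-1×0.0319)² = 0.00101
δP/P = √(0.00557) = 0.0747
P = 11500 Pa, so δP = 0.0747 × 11500 = 860 Pa.

860 Pa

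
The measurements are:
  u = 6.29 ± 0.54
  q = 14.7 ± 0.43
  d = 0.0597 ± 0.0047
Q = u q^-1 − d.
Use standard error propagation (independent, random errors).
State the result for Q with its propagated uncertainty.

0.368 ± 0.0391

Let p = u·q^-1 = 0.428. δp/p = √((1·δu/u)² + (-1·δq/q)²) = √(0.00737 + 0.000856) = 0.0907, so δp = 0.0388.
Q = p − d: δQ = √(δp² + δd²) = √(0.00151 + 2.21e-05) = 0.0391
Q = 0.368.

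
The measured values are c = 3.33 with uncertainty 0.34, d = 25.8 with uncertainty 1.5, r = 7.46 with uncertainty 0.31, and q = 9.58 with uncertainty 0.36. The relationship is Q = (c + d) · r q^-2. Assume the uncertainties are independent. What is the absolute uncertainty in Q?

Let u = c + d = 29.1. δu = √(δc² + δd²) = √(0.116 + 2.25) = 1.54, so δu/u = 0.0528.
Q is then a monomial in u, r, q:
δQ/Q = √((δu/u)² + (1·δr/r)² + (-2·δq/q)²) = √(0.00279 + 0.00173 + 0.00565) = 0.101
Q = 2.37, so δQ = 0.101 × 2.37 = 0.239.

0.239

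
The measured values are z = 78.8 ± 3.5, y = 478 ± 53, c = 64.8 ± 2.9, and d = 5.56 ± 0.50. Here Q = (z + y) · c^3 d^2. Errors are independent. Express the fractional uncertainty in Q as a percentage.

Let u = z + y = 557. δu = √(δz² + δy²) = √(12.2 + 2810) = 53.1, so δu/u = 0.0954.
Q is then a monomial in u, c, d:
δQ/Q = √((δu/u)² + (3·δc/c)² + (2·δd/d)²) = √(0.00910 + 0.0180 + 0.0323) = 0.244

24.4%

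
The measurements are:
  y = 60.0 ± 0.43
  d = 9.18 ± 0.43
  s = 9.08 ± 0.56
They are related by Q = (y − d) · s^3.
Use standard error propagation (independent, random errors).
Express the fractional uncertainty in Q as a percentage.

Let u = y − d = 50.8. δu = √(δy² + δd²) = √(0.185 + 0.185) = 0.608, so δu/u = 0.0120.
Q is then a monomial in u, s:
δQ/Q = √((δu/u)² + (3·δs/s)²) = √(0.000143 + 0.0342) = 0.185

18.5%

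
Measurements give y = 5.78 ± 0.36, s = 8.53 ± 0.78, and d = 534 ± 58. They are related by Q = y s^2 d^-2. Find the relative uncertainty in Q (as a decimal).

0.291

For a monomial Q ∝ y, s^2, d^-2, fractional errors add in quadrature:
  (1·δy/y)² = (1×0.0623)² = 0.00388;  (2·δs/s)² = (2×0.0914)² = 0.0334;  (-2·δd/d)² = (-2×0.109)² = 0.0472
δQ/Q = √(0.0845) = 0.291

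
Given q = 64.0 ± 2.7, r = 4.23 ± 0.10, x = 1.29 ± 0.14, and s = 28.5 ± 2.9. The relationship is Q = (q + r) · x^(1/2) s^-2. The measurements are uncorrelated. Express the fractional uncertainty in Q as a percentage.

Let u = q + r = 68.2. δu = √(δq² + δr²) = √(7.29 + 0.0100) = 2.70, so δu/u = 0.0396.
Q is then a monomial in u, x, s:
δQ/Q = √((δu/u)² + (½·δx/x)² + (-2·δs/s)²) = √(0.00157 + 0.00294 + 0.0414) = 0.214

21.4%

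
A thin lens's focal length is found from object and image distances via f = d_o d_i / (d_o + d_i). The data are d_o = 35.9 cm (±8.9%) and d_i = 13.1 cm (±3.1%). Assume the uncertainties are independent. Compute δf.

0.316 cm

∂f/∂d_o = (d_i/(d_o+d_i))² = 0.0715;  ∂f/∂d_i = (d_o/(d_o+d_i))² = 0.537
δf = √((∂f/∂d_o · δd_o)² + (∂f/∂d_i · δd_i)²) = √(0.0522 + 0.0475) = 0.316 cm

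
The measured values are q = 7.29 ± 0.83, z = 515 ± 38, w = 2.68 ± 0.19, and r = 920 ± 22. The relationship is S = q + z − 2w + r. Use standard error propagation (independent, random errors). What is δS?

43.9

Each term contributes (cᵢ δxᵢ)² to (δS)²:
  (δq)² = 0.689;  (δz)² = 1440;  (2·δw)² = 0.144;  (δr)² = 484
δS = √(1930) = 43.9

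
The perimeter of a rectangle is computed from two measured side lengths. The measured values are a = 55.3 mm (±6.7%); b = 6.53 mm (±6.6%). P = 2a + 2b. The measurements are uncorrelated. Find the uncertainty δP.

Each term contributes (cᵢ δxᵢ)² to (δP)²:
  (2·δa)² = 54.9;  (2·δb)² = 0.743
δP = √(55.7) = 7.46 mm

7.46 mm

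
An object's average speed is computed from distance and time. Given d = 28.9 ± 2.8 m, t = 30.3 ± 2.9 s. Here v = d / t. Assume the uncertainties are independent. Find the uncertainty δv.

v is a product of powers, so relative uncertainties combine in quadrature:
  (1·δd/d)² = (1×0.0969)² = 0.00939;  (-1·δt/t)² = (-1×0.0957)² = 0.00916
δv/v = √(0.0185) = 0.136
v = 0.954 m/s, so δv = 0.136 × 0.954 = 0.130 m/s.

0.130 m/s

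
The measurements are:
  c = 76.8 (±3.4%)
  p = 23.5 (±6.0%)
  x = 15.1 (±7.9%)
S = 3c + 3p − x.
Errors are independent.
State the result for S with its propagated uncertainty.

For a sum/difference, combine absolute errors in quadrature:
  (3·δc)² = 61.4;  (3·δp)² = 17.9;  (δx)² = 1.42
δS = √(80.7) = 8.98
S = 286.

286 ± 8.98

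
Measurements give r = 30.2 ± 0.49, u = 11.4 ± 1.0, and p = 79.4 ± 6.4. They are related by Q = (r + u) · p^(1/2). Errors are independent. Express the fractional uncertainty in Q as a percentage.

4.84%

Let w = r + u = 41.6. δw = √(δr² + δu²) = √(0.240 + 1.00) = 1.11, so δw/w = 0.0268.
Q is then a monomial in w, p:
δQ/Q = √((δw/w)² + (½·δp/p)²) = √(0.000717 + 0.00162) = 0.0484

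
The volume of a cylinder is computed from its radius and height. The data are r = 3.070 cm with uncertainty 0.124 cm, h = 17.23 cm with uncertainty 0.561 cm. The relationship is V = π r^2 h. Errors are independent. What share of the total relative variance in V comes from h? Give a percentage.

(δV/V)² = (2·δr/r)² + (1·δh/h)²
  r term: (2×0.0404)² = 0.00653
  h term: (1×0.0326)² = 0.00106
Total = 0.00759. Share from h = 0.00106/0.00759 = 0.140.

14.0%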